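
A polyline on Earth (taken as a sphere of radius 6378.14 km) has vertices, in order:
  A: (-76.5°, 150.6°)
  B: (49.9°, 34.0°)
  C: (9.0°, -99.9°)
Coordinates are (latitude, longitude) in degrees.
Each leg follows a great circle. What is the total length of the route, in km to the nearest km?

Leg A→B: central angle 2.5169 rad, distance 16052.8 km.
Leg B→C: central angle 1.8981 rad, distance 12106.3 km.
Total: 16052.8 + 12106.3 ≈ 28159 km.

28159 km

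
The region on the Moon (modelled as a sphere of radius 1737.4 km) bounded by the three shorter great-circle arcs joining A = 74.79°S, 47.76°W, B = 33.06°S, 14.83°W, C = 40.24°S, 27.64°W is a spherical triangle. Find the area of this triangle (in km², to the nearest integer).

167757 km²

Side lengths (central angles): a = 0.2184, b = 0.6242, c = 0.7799 rad; semiperimeter s = 0.8113.
By l'Huilier's theorem, tan(E/4) = √[tan(s/2) tan((s−a)/2) tan((s−b)/2) tan((s−c)/2)], giving spherical excess E = 0.0556 rad.
Area = E·R² = 0.0556 × (1737.4)² ≈ 167757 km².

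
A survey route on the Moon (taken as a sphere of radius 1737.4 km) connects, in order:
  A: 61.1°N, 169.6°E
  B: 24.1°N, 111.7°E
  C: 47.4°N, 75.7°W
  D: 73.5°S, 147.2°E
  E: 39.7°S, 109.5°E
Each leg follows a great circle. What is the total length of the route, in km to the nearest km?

10552 km

Leg A→B: central angle 0.9374 rad, distance 1628.6 km.
Leg B→C: central angle 1.8883 rad, distance 3280.7 km.
Leg C→D: central angle 2.5804 rad, distance 4483.2 km.
Leg D→E: central angle 0.6675 rad, distance 1159.7 km.
Total: 1628.6 + 3280.7 + 4483.2 + 1159.7 ≈ 10552 km.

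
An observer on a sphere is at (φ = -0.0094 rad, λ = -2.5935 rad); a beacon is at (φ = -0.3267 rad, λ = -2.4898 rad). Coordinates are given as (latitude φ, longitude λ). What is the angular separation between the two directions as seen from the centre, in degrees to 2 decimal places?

19.09°

With latitudes φ₁ = -0.539°, φ₂ = -18.719° and longitude difference Δλ = 5.942°:
Haversine: a = sin²(Δφ/2) + cos φ₁ cos φ₂ sin²(Δλ/2) = 0.0250 + (1.0000)(0.9471)(0.0027) = 0.02750.
Central angle c = 2·arcsin(√a) = 0.33322 rad.
So the angular separation is 19.09°.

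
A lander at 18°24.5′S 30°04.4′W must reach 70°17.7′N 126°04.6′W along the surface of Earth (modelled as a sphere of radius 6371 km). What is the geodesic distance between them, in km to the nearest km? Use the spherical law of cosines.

12155 km

Let φ₁ = -0.3213 rad, φ₂ = 1.2269 rad, and Δλ = -1.6756 rad.
cos c = sin φ₁ sin φ₂ + cos φ₁ cos φ₂ cos Δλ = (-0.3158)(0.9414) + (0.9488)(0.3372)(-0.1046) = -0.33075,
so c = arccos(-0.33075) = 1.90790 rad.
Distance = R·c = 6371 × 1.9079 ≈ 12155 km.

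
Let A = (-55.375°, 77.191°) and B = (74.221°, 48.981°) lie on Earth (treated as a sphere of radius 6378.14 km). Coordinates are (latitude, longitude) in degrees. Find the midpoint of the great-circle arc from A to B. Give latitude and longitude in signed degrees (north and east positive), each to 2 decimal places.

9.67°, 68.15°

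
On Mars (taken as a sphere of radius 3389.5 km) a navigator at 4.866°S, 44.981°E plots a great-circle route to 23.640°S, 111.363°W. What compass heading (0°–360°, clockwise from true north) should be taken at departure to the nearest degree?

218°

Δλ = -156.344° = -2.7287 rad.
y = sin Δλ · cos φ₂ = (-0.4012)(0.9161) = -0.3676
x = cos φ₁ sin φ₂ − sin φ₁ cos φ₂ cos Δλ = (0.9964)(-0.4010) − (-0.0848)(0.9161)(-0.9160) = -0.4707
θ = atan2(y, x) = -142.01°; adding 360° gives 218°.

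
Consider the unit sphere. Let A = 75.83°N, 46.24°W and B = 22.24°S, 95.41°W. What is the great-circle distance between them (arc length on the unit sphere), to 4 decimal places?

Let φ₁ = 1.3235 rad, φ₂ = -0.3882 rad, and Δλ = -0.8582 rad.
Haversine: a = sin²(Δφ/2) + cos φ₁ cos φ₂ sin²(Δλ/2) = 0.5702 + (0.2448)(0.9256)(0.1731) = 0.60941.
Central angle c = 2·arcsin(√a) = 1.79141 rad.
On the unit sphere the arc length equals the central angle: 1.7914.

1.7914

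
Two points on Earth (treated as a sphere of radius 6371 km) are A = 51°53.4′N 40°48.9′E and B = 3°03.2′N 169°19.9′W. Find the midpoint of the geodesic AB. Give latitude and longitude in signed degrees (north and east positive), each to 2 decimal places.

56.37°, 156.98°

Central angle δ = 2.0841 rad. Interpolating on the sphere with fraction f = 0.5:
P = [sin((1−f)δ)·A + sin(fδ)·B] / sin δ = 0.9911·A + 0.9911·B in Cartesian coordinates,
giving P = (-0.5097, 0.2166, 0.8327), i.e. latitude 56.37°, longitude 156.98°.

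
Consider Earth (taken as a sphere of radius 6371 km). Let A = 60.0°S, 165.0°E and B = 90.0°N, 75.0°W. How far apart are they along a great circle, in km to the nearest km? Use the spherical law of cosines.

16679 km

In radians: φ₁ = -1.0472, φ₂ = 1.5708, Δλ = 120.000° = 2.0944 rad.
cos c = sin φ₁ sin φ₂ + cos φ₁ cos φ₂ cos Δλ = (-0.8660)(1.0000) + (0.5000)(0.0000)(-0.5000) = -0.86603,
so c = arccos(-0.86603) = 2.61799 rad.
Distance = R·c = 6371 × 2.6180 ≈ 16679 km.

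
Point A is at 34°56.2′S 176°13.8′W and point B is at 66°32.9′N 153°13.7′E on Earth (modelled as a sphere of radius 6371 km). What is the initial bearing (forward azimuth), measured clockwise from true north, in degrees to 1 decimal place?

348.0°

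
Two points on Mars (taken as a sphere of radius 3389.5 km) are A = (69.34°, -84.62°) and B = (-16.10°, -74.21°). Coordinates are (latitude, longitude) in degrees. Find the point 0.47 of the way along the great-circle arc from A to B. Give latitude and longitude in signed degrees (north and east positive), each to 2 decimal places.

Central angle δ = 1.4968 rad. Interpolating on the sphere with fraction f = 0.47:
P = [sin((1−f)δ)·A + sin(fδ)·B] / sin δ = 0.7146·A + 0.6487·B in Cartesian coordinates,
giving P = (0.1932, -0.8507, 0.4888), i.e. latitude 29.26°, longitude -77.20°.

29.26°, -77.20°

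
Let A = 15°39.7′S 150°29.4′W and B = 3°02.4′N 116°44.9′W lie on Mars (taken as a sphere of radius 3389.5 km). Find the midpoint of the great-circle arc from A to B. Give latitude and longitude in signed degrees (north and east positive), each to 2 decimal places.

-6.59°, -133.30°

Central angle δ = 0.6677 rad. Interpolating on the sphere with fraction f = 0.5:
P = [sin((1−f)δ)·A + sin(fδ)·B] / sin δ = 0.5292·A + 0.5292·B in Cartesian coordinates,
giving P = (-0.6813, -0.7229, -0.1148), i.e. latitude -6.59°, longitude -133.30°.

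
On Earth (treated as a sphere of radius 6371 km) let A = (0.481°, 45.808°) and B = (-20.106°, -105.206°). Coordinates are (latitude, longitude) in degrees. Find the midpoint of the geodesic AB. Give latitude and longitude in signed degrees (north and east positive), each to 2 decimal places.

-34.45°, -22.77°

Central angle δ = 2.5397 rad. Interpolating on the sphere with fraction f = 0.5:
P = [sin((1−f)δ)·A + sin(fδ)·B] / sin δ = 1.6869·A + 1.6869·B in Cartesian coordinates,
giving P = (0.7603, -0.3192, -0.5657), i.e. latitude -34.45°, longitude -22.77°.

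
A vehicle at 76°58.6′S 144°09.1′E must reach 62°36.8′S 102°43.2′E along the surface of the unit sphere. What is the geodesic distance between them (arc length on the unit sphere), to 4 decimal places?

0.3399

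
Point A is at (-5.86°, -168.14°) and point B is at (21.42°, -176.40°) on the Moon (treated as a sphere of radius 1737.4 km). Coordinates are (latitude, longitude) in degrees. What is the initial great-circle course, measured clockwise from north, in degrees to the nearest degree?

344°

With φ₁ = -0.1023, φ₂ = 0.3738, Δλ = -0.1442 rad, the forward-azimuth formula gives
θ = atan2( sin Δλ cos φ₂ , cos φ₁ sin φ₂ − sin φ₁ cos φ₂ cos Δλ ) = atan2(-0.1337, 0.4574) = -16.30°.
Adding 360° brings this into [0°, 360°): 344°.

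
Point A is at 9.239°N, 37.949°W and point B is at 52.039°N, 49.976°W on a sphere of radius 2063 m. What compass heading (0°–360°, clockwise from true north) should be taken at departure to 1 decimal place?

349.4°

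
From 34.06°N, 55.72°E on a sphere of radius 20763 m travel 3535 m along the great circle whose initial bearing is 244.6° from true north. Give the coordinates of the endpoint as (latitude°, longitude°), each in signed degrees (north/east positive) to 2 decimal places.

29.46°, 45.60°

Angular distance δ = d/R = 3535/20763 = 0.17025 rad; initial bearing θ = 4.2691 rad.
sin φ₂ = sin φ₁ cos δ + cos φ₁ sin δ cos θ = (0.5601)(0.9855) + (0.8285)(0.1694)(-0.4289) = 0.4918, so φ₂ = 29.46°.
Δλ = atan2(sin θ sin δ cos φ₁, cos δ − sin φ₁ sin φ₂) = atan2(-0.1268, 0.7101) = -10.124°.
λ₂ = 55.720° − 10.124° = 45.60°.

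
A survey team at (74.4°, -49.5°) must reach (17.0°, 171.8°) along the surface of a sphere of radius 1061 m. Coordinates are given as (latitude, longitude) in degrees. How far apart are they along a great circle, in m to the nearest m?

1573 m

In radians: φ₁ = 1.2985, φ₂ = 0.2967, Δλ = -138.700° = -2.4208 rad.
cos c = sin φ₁ sin φ₂ + cos φ₁ cos φ₂ cos Δλ = (0.9632)(0.2924) + (0.2689)(0.9563)(-0.7513) = 0.08840,
so c = arccos(0.08840) = 1.48228 rad.
Distance = R·c = 1061 × 1.4823 ≈ 1573 m.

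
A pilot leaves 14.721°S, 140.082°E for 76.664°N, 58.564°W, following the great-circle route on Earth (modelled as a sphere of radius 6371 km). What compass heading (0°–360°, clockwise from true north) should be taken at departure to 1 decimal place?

Δλ = 161.354° = 2.8162 rad.
y = sin Δλ · cos φ₂ = (0.3197)(0.2307) = 0.0737
x = cos φ₁ sin φ₂ − sin φ₁ cos φ₂ cos Δλ = (0.9672)(0.9730) − (-0.2541)(0.2307)(-0.9475) = 0.8856
θ = atan2(y, x) = 4.76°, so the bearing is 4.8°.

4.8°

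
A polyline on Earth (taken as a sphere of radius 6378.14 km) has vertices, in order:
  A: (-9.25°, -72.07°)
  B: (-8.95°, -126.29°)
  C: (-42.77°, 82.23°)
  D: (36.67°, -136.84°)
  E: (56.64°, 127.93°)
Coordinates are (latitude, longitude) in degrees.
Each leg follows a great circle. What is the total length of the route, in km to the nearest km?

Leg A→B: central angle 0.9335 rad, distance 5953.8 km.
Leg B→C: central angle 2.1312 rad, distance 13592.9 km.
Leg C→D: central angle 2.6113 rad, distance 16655.4 km.
Leg D→E: central angle 1.0944 rad, distance 6980.1 km.
Total: 5953.8 + 13592.9 + 16655.4 + 6980.1 ≈ 43182 km.

43182 km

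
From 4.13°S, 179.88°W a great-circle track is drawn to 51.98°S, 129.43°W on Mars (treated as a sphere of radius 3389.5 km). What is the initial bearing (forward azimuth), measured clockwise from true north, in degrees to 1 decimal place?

147.9°

With φ₁ = -0.0721, φ₂ = -0.9072, Δλ = 0.8805 rad, the forward-azimuth formula gives
θ = atan2( sin Δλ cos φ₂ , cos φ₁ sin φ₂ − sin φ₁ cos φ₂ cos Δλ ) = atan2(0.4749, -0.7575) = 147.91°.
So the initial bearing is 147.9°.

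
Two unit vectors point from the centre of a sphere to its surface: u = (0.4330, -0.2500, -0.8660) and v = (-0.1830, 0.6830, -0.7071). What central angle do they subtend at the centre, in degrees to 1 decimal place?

u·v = 0.3624; |u| = 1.0000, |v| = 1.0000.
cos θ = (u·v)/(|u||v|) = 0.3624, so θ = 68.8°.

68.8°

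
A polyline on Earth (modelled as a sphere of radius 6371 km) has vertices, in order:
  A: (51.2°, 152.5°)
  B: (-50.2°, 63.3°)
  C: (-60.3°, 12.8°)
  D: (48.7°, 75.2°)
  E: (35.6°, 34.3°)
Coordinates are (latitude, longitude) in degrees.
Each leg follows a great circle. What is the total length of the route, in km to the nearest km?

34320 km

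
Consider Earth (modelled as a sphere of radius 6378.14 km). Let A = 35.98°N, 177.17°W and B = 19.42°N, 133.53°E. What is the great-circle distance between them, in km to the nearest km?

In radians: φ₁ = 0.6280, φ₂ = 0.3389, Δλ = -49.300° = -0.8604 rad.
cos c = sin φ₁ sin φ₂ + cos φ₁ cos φ₂ cos Δλ = (0.5875)(0.3325) + (0.8092)(0.9431)(0.6521) = 0.69301,
so c = arccos(0.69301) = 0.80514 rad.
Distance = R·c = 6378.14 × 0.8051 ≈ 5135 km.

5135 km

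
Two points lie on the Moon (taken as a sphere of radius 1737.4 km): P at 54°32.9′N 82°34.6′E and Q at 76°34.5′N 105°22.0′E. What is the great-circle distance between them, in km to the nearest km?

715 km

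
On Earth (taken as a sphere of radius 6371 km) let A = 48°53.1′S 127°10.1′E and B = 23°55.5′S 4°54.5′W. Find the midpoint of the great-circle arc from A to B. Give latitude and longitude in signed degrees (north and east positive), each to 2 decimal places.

-59.60°, 40.97°

Central angle δ = 1.6682 rad. Interpolating on the sphere with fraction f = 0.5:
P = [sin((1−f)δ)·A + sin(fδ)·B] / sin δ = 0.7442·A + 0.7442·B in Cartesian coordinates,
giving P = (0.3821, 0.3318, -0.8625), i.e. latitude -59.60°, longitude 40.97°.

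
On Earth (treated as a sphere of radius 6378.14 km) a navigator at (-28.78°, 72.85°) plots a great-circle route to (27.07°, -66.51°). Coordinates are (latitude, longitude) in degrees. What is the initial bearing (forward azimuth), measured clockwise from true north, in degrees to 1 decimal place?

With φ₁ = -0.5023, φ₂ = 0.4725, Δλ = -2.4323 rad, the forward-azimuth formula gives
θ = atan2( sin Δλ cos φ₂ , cos φ₁ sin φ₂ − sin φ₁ cos φ₂ cos Δλ ) = atan2(-0.5800, 0.0736) = -82.77°.
Adding 360° brings this into [0°, 360°): 277.2°.

277.2°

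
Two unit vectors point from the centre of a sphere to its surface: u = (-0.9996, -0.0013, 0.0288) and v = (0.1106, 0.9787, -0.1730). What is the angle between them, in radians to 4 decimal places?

1.6879 rad

u·v = -0.1168; |u| = 1.0000, |v| = 1.0000.
cos θ = (u·v)/(|u||v|) = -0.1168, so θ = 1.6879 rad.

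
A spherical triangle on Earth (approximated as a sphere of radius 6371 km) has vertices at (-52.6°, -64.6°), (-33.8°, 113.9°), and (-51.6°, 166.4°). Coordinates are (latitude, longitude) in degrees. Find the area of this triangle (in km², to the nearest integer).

Side lengths (central angles): a = 0.7225, b = 1.1754, c = 1.6335 rad; semiperimeter s = 1.7657.
By l'Huilier's theorem, tan(E/4) = √[tan(s/2) tan((s−a)/2) tan((s−b)/2) tan((s−c)/2)], giving spherical excess E = 0.4723 rad.
Area = E·R² = 0.4723 × (6371)² ≈ 19170122 km².

19170122 km²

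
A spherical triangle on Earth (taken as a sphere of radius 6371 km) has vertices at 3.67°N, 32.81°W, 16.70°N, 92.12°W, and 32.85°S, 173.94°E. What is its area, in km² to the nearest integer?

63054489 km²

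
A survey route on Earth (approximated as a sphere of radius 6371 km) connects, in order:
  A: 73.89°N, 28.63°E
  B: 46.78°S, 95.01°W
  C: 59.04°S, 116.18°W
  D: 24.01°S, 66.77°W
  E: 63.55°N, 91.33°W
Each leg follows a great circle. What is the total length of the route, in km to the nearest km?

Leg A→B: central angle 2.5071 rad, distance 15972.8 km.
Leg B→C: central angle 0.3064 rad, distance 1952.2 km.
Leg C→D: central angle 0.8570 rad, distance 5460.2 km.
Leg D→E: central angle 1.5650 rad, distance 9970.8 km.
Total: 15972.8 + 1952.2 + 5460.2 + 9970.8 ≈ 33356 km.

33356 km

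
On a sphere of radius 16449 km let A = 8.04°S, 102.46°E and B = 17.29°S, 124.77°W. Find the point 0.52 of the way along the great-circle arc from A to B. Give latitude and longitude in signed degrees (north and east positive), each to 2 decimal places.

The central angle between A and B is δ = 2.2148 rad.
With f = 0.52, the slerp weights are sin((1−f)δ)/sin δ = 1.0928 and sin(fδ)/sin δ = 1.1423.
Weighted sum of the unit vectors: (1.0928)·(-0.2136,0.9668,-0.1399) + (1.1423)·(-0.5445,-0.7843,-0.2972) = (-0.8555, 0.1606, -0.4923).
Converting back: φ = atan2(z, √(x²+y²)) = -29.49°, λ = atan2(y, x) = 169.37°.

-29.49°, 169.37°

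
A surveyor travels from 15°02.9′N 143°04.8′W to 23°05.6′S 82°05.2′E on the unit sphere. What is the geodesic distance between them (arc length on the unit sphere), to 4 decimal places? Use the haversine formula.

With latitudes φ₁ = 15.048°, φ₂ = -23.093° and longitude difference Δλ = -134.833°:
Haversine: a = sin²(Δφ/2) + cos φ₁ cos φ₂ sin²(Δλ/2) = 0.1068 + (0.9657)(0.9199)(0.8525) = 0.86407.
Central angle c = 2·arcsin(√a) = 2.38641 rad.
On the unit sphere the arc length equals the central angle: 2.3864.

2.3864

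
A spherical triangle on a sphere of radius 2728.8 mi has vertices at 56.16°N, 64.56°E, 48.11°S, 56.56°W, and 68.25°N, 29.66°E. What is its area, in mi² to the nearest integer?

5566268 mi²

Side lengths (central angles): a = 2.3119, b = 0.3461, c = 2.5158 rad; semiperimeter s = 2.5869.
By l'Huilier's theorem, tan(E/4) = √[tan(s/2) tan((s−a)/2) tan((s−b)/2) tan((s−c)/2)], giving spherical excess E = 0.7475 rad.
Area = E·R² = 0.7475 × (2728.8)² ≈ 5566268 mi².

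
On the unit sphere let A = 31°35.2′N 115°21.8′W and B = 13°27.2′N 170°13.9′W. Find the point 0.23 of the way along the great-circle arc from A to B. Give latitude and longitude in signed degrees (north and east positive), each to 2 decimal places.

The central angle between A and B is δ = 0.9290 rad.
With f = 0.23, the slerp weights are sin((1−f)δ)/sin δ = 0.8188 and sin(fδ)/sin δ = 0.2647.
Weighted sum of the unit vectors: (0.8188)·(-0.3649,-0.7697,0.5238) + (0.2647)·(-0.9585,-0.1650,0.2327) = (-0.5525, -0.6739, 0.4905).
Converting back: φ = atan2(z, √(x²+y²)) = 29.37°, λ = atan2(y, x) = -129.35°.

29.37°, -129.35°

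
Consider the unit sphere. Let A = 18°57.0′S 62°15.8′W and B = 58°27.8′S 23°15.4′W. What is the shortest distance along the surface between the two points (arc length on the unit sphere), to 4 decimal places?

0.8484

With latitudes φ₁ = -18.950°, φ₂ = -58.463° and longitude difference Δλ = 39.007°:
cos c = sin φ₁ sin φ₂ + cos φ₁ cos φ₂ cos Δλ = (-0.3247)(-0.8523) + (0.9458)(0.5230)(0.7771) = 0.66120,
so c = arccos(0.66120) = 0.84839 rad.
On the unit sphere the arc length equals the central angle: 0.8484.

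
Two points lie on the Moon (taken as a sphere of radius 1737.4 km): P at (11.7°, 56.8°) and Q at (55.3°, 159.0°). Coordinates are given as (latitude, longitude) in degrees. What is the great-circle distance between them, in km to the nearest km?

Let φ₁ = 0.2042 rad, φ₂ = 0.9652 rad, and Δλ = 1.7837 rad.
cos c = sin φ₁ sin φ₂ + cos φ₁ cos φ₂ cos Δλ = (0.2028)(0.8221) + (0.9792)(0.5693)(-0.2113) = 0.04892,
so c = arccos(0.04892) = 1.52186 rad.
Distance = R·c = 1737.4 × 1.5219 ≈ 2644 km.

2644 km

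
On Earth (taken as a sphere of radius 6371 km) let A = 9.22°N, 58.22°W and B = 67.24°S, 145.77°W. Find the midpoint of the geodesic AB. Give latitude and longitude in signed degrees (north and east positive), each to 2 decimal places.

-35.32°, -79.28°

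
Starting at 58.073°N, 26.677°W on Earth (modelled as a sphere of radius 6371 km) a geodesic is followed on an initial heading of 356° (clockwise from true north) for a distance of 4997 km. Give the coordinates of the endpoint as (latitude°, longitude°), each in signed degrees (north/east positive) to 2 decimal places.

Angular distance δ = d/R = 4997/6371 = 0.78434 rad; initial bearing θ = 6.2134 rad.
sin φ₂ = sin φ₁ cos δ + cos φ₁ sin δ cos θ = (0.8487)(0.7079) + (0.5288)(0.7064)(0.9976) = 0.9734, so φ₂ = 76.76°.
Δλ = atan2(sin θ sin δ cos φ₁, cos δ − sin φ₁ sin φ₂) = atan2(-0.0261, -0.1183) = -167.578°.
λ₂ = -26.677° − 167.578° = -194.26° → 165.74° after wrapping to (−180°, 180°].

76.76°, 165.74°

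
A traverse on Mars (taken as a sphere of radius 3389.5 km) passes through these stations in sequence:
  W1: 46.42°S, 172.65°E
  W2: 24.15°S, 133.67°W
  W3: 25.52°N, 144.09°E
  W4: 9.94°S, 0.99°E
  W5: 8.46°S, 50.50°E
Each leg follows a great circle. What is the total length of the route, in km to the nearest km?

19660 km

Leg W1→W2: central angle 0.8380 rad, distance 2840.4 km.
Leg W2→W3: central angle 1.6359 rad, distance 5544.9 km.
Leg W3→W4: central angle 2.4738 rad, distance 8385.0 km.
Leg W4→W5: central angle 0.8526 rad, distance 2890.0 km.
Total: 2840.4 + 5544.9 + 8385.0 + 2890.0 ≈ 19660 km.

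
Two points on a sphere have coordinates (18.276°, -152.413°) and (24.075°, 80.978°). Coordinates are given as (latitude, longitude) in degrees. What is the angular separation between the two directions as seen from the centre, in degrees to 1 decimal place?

In radians: φ₁ = 0.3190, φ₂ = 0.4202, Δλ = -126.609° = -2.2097 rad.
cos c = sin φ₁ sin φ₂ + cos φ₁ cos φ₂ cos Δλ = (0.3136)(0.4079) + (0.9496)(0.9130)(-0.5964) = -0.38909,
so c = arccos(-0.38909) = 1.97043 rad.
So the angular separation is 112.9°.

112.9°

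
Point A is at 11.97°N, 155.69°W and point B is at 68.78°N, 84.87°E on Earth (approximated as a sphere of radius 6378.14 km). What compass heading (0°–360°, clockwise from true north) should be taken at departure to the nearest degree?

342°

With φ₁ = 0.2089, φ₂ = 1.2004, Δλ = -2.0846 rad, the forward-azimuth formula gives
θ = atan2( sin Δλ cos φ₂ , cos φ₁ sin φ₂ − sin φ₁ cos φ₂ cos Δλ ) = atan2(-0.3152, 0.9488) = -18.38°.
Adding 360° brings this into [0°, 360°): 342°.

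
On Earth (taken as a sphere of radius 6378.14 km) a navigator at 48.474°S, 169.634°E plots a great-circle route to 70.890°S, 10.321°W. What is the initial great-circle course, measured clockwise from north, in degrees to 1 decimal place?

180.0°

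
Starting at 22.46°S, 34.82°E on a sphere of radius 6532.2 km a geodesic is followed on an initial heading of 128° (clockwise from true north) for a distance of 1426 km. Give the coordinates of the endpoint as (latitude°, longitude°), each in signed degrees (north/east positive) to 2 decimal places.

Angular distance δ = d/R = 1426/6532.2 = 0.21830 rad; initial bearing θ = 2.2340 rad.
sin φ₂ = sin φ₁ cos δ + cos φ₁ sin δ cos θ = (-0.3820)(0.9763) + (0.9241)(0.2166)(-0.6157) = -0.4962, so φ₂ = -29.75°.
Δλ = atan2(sin θ sin δ cos φ₁, cos δ − sin φ₁ sin φ₂) = atan2(0.1577, 0.7867) = 11.336°.
λ₂ = 34.820° + 11.336° = 46.16°.

-29.75°, 46.16°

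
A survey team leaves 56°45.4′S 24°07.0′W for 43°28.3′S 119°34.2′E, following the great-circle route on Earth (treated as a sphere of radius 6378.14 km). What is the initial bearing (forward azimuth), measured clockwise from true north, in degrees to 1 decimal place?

With φ₁ = -0.9906, φ₂ = -0.7587, Δλ = 2.5078 rad, the forward-azimuth formula gives
θ = atan2( sin Δλ cos φ₂ , cos φ₁ sin φ₂ − sin φ₁ cos φ₂ cos Δλ ) = atan2(0.4298, -0.8662) = 153.61°.
So the initial bearing is 153.6°.

153.6°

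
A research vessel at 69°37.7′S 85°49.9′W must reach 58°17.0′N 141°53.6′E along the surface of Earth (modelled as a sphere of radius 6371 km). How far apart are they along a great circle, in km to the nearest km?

17459 km

Let φ₁ = -1.2152 rad, φ₂ = 1.0172 rad, and Δλ = -2.3086 rad.
cos c = sin φ₁ sin φ₂ + cos φ₁ cos φ₂ cos Δλ = (-0.9375)(0.8507) + (0.3481)(0.5257)(-0.6727) = -0.92056,
so c = arccos(-0.92056) = 2.74031 rad.
Distance = R·c = 6371 × 2.7403 ≈ 17459 km.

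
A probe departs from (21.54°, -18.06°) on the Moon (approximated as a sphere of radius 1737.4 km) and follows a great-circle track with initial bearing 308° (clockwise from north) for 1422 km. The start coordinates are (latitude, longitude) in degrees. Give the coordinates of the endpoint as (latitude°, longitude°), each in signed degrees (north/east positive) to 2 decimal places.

41.99°, -68.78°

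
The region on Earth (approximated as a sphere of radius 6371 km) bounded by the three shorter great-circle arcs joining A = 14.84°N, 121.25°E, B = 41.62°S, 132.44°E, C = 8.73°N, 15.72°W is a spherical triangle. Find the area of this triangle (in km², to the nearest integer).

Side lengths (central angles): a = 2.3870, b = 2.2910, c = 1.0018 rad; semiperimeter s = 2.8399.
By l'Huilier's theorem, tan(E/4) = √[tan(s/2) tan((s−a)/2) tan((s−b)/2) tan((s−c)/2)], giving spherical excess E = 2.5687 rad.
Area = E·R² = 2.5687 × (6371)² ≈ 104260754 km².

104260754 km²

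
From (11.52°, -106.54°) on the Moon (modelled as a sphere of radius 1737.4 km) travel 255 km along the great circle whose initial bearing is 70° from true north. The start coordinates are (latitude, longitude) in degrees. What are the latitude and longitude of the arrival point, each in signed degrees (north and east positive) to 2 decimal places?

Angular distance δ = d/R = 255/1737.4 = 0.14677 rad; initial bearing θ = 1.2217 rad.
sin φ₂ = sin φ₁ cos δ + cos φ₁ sin δ cos θ = (0.1997)(0.9892) + (0.9799)(0.1462)(0.3420) = 0.2466, so φ₂ = 14.27°.
Δλ = atan2(sin θ sin δ cos φ₁, cos δ − sin φ₁ sin φ₂) = atan2(0.1347, 0.9400) = 8.152°.
λ₂ = -106.540° + 8.152° = -98.39°.

14.27°, -98.39°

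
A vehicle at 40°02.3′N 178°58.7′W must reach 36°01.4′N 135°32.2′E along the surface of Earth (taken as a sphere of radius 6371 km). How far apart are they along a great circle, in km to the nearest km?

3966 km

In radians: φ₁ = 0.6988, φ₂ = 0.6287, Δλ = -45.485° = -0.7939 rad.
cos c = sin φ₁ sin φ₂ + cos φ₁ cos φ₂ cos Δλ = (0.6433)(0.5881) + (0.7656)(0.8088)(0.7011) = 0.81246,
so c = arccos(0.81246) = 0.62244 rad.
Distance = R·c = 6371 × 0.6224 ≈ 3966 km.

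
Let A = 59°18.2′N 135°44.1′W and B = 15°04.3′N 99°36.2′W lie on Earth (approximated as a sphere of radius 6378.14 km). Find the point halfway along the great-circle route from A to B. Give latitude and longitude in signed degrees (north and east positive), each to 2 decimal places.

38.45°, -111.93°

Central angle δ = 0.8999 rad. Interpolating on the sphere with fraction f = 0.5:
P = [sin((1−f)δ)·A + sin(fδ)·B] / sin δ = 0.5553·A + 0.5553·B in Cartesian coordinates,
giving P = (-0.2924, -0.7265, 0.6218), i.e. latitude 38.45°, longitude -111.93°.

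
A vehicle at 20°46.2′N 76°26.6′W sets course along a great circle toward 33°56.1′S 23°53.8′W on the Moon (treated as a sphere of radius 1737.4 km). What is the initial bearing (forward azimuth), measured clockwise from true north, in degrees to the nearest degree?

137°

Δλ = 52.547° = 0.9171 rad.
y = sin Δλ · cos φ₂ = (0.7938)(0.8297) = 0.6586
x = cos φ₁ sin φ₂ − sin φ₁ cos φ₂ cos Δλ = (0.9350)(-0.5583) − (0.3546)(0.8297)(0.6081) = -0.7009
θ = atan2(y, x) = 136.78°, so the bearing is 137°.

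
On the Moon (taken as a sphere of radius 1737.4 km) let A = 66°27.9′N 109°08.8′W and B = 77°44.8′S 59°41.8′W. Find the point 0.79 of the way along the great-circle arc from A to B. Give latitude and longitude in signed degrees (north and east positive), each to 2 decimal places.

The central angle between A and B is δ = 2.5696 rad.
With f = 0.79, the slerp weights are sin((1−f)δ)/sin δ = 0.9492 and sin(fδ)/sin δ = 1.6560.
Weighted sum of the unit vectors: (0.9492)·(-0.1310,-0.3772,0.9168) + (1.6560)·(0.1071,-0.1832,-0.9772) = (0.0530, -0.6615, -0.7481).
Converting back: φ = atan2(z, √(x²+y²)) = -48.42°, λ = atan2(y, x) = -85.42°.

-48.42°, -85.42°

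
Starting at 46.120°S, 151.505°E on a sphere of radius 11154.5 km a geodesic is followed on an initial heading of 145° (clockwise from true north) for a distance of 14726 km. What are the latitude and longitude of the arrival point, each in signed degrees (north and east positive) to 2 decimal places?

Angular distance δ = d/R = 14726/11154.5 = 1.32018 rad; initial bearing θ = 2.5307 rad.
sin φ₂ = sin φ₁ cos δ + cos φ₁ sin δ cos θ = (-0.7208)(0.2480) + (0.6932)(0.9688)(-0.8192) = -0.7288, so φ₂ = -46.79°.
Δλ = atan2(sin θ sin δ cos φ₁, cos δ − sin φ₁ sin φ₂) = atan2(0.3852, -0.2773) = 125.755°.
λ₂ = 151.505° + 125.755° = 277.26° → -82.74° after wrapping to (−180°, 180°].

-46.79°, -82.74°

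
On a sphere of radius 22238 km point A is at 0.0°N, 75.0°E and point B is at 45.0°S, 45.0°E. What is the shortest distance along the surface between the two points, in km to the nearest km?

20275 km

Let φ₁ = 0.0000 rad, φ₂ = -0.7854 rad, and Δλ = -0.5236 rad.
Haversine: a = sin²(Δφ/2) + cos φ₁ cos φ₂ sin²(Δλ/2) = 0.1464 + (1.0000)(0.7071)(0.0670) = 0.19381.
Central angle c = 2·arcsin(√a) = 0.91174 rad.
Distance = R·c = 22238 × 0.9117 ≈ 20275 km.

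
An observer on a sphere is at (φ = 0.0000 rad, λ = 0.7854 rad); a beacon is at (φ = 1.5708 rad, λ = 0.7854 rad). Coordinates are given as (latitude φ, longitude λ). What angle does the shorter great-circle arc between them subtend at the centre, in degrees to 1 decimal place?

90.0°

With latitudes φ₁ = 0.000°, φ₂ = 90.000° and longitude difference Δλ = 0.000°:
cos c = sin φ₁ sin φ₂ + cos φ₁ cos φ₂ cos Δλ = (0.0000)(1.0000) + (1.0000)(-0.0000)(1.0000) = -0.00000,
so c = arccos(-0.00000) = 1.57080 rad.
So the angular separation is 90.0°.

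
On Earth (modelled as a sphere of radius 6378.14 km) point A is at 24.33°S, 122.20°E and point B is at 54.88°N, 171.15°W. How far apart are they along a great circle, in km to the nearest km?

10845 km

In radians: φ₁ = -0.4246, φ₂ = 0.9578, Δλ = 66.650° = 1.1633 rad.
cos c = sin φ₁ sin φ₂ + cos φ₁ cos φ₂ cos Δλ = (-0.4120)(0.8179) + (0.9112)(0.5753)(0.3963) = -0.12922,
so c = arccos(-0.12922) = 1.70038 rad.
Distance = R·c = 6378.14 × 1.7004 ≈ 10845 km.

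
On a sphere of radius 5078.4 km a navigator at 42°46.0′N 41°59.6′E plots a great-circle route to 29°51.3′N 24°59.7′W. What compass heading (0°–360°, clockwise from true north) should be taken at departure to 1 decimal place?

279.6°

With φ₁ = 0.7464, φ₂ = 0.5211, Δλ = -1.1692 rad, the forward-azimuth formula gives
θ = atan2( sin Δλ cos φ₂ , cos φ₁ sin φ₂ − sin φ₁ cos φ₂ cos Δλ ) = atan2(-0.7983, 0.1352) = -80.38°.
Adding 360° brings this into [0°, 360°): 279.6°.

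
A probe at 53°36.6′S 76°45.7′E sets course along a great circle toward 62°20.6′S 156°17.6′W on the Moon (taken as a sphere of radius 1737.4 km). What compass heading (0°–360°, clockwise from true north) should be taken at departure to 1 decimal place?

Δλ = 126.945° = 2.2156 rad.
y = sin Δλ · cos φ₂ = (0.7992)(0.4642) = 0.3710
x = cos φ₁ sin φ₂ − sin φ₁ cos φ₂ cos Δλ = (0.5933)(-0.8857) − (-0.8050)(0.4642)(-0.6010) = -0.7501
θ = atan2(y, x) = 153.68°, so the bearing is 153.7°.

153.7°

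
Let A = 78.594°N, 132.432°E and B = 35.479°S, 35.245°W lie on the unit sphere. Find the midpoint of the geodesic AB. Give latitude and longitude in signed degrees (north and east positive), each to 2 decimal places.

Central angle δ = 2.3837 rad. Interpolating on the sphere with fraction f = 0.5:
P = [sin((1−f)δ)·A + sin(fδ)·B] / sin δ = 1.3515·A + 1.3515·B in Cartesian coordinates,
giving P = (0.7185, -0.4378, 0.5404), i.e. latitude 32.71°, longitude -31.36°.

32.71°, -31.36°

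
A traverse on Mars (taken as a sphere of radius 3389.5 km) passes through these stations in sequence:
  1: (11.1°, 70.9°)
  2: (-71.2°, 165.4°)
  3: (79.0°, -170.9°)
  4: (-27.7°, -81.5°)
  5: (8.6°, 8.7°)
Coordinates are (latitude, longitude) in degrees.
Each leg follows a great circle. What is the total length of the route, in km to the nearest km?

Leg 1→2: central angle 1.7794 rad, distance 6031.2 km.
Leg 2→3: central angle 2.6320 rad, distance 8921.2 km.
Leg 3→4: central angle 2.0426 rad, distance 6923.5 km.
Leg 4→5: central angle 1.6434 rad, distance 5570.4 km.
Total: 6031.2 + 8921.2 + 6923.5 + 5570.4 ≈ 27446 km.

27446 km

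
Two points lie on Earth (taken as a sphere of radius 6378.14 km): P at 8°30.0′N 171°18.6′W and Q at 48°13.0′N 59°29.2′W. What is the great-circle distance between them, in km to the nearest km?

In radians: φ₁ = 0.1484, φ₂ = 0.8415, Δλ = 111.823° = 1.9517 rad.
Haversine: a = sin²(Δφ/2) + cos φ₁ cos φ₂ sin²(Δλ/2) = 0.1154 + (0.9890)(0.6663)(0.6859) = 0.56738.
Central angle c = 2·arcsin(√a) = 1.70597 rad.
Distance = R·c = 6378.14 × 1.7060 ≈ 10881 km.

10881 km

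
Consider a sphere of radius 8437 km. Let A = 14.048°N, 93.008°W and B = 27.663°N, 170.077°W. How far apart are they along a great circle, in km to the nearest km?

With latitudes φ₁ = 14.048°, φ₂ = 27.663° and longitude difference Δλ = -77.069°:
Haversine: a = sin²(Δφ/2) + cos φ₁ cos φ₂ sin²(Δλ/2) = 0.0141 + (0.9701)(0.8857)(0.3881) = 0.34752.
Central angle c = 2·arcsin(√a) = 1.26089 rad.
Distance = R·c = 8437 × 1.2609 ≈ 10638 km.

10638 km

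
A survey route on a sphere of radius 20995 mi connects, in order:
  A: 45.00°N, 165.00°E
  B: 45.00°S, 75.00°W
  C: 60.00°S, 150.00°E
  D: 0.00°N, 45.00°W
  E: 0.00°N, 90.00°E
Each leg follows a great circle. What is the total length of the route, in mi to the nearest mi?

Leg A→B: central angle 2.4189 rad, distance 50783.9 mi.
Leg B→C: central angle 1.2000 rad, distance 25193.7 mi.
Leg C→D: central angle 2.0748 rad, distance 43561.1 mi.
Leg D→E: central angle 2.3562 rad, distance 49468.3 mi.
Total: 50783.9 + 25193.7 + 43561.1 + 49468.3 ≈ 169007 mi.

169007 mi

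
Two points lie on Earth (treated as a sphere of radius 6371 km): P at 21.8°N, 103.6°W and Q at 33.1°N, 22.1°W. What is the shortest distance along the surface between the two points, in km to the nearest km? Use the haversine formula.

7947 km

Let φ₁ = 0.3805 rad, φ₂ = 0.5777 rad, and Δλ = 1.4224 rad.
Haversine: a = sin²(Δφ/2) + cos φ₁ cos φ₂ sin²(Δλ/2) = 0.0097 + (0.9285)(0.8377)(0.4261) = 0.34111.
Central angle c = 2·arcsin(√a) = 1.24742 rad.
Distance = R·c = 6371 × 1.2474 ≈ 7947 km.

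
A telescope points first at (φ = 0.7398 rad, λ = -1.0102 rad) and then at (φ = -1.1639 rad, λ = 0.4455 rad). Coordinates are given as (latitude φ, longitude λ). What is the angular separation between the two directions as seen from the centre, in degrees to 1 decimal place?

In radians: φ₁ = 0.7398, φ₂ = -1.1639, Δλ = 83.405° = 1.4557 rad.
cos c = sin φ₁ sin φ₂ + cos φ₁ cos φ₂ cos Δλ = (0.6741)(-0.9184) + (0.7386)(0.3958)(0.1148) = -0.58553,
so c = arccos(-0.58553) = 2.19633 rad.
So the angular separation is 125.8°.

125.8°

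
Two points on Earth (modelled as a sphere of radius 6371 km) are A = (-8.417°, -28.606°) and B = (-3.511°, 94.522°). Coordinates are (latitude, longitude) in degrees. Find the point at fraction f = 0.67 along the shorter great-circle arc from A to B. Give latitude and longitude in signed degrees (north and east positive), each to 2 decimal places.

-10.55°, 54.53°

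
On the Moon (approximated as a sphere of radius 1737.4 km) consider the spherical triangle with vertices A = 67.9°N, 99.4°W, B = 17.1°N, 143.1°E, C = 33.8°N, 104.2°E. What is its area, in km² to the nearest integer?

Side lengths (central angles): a = 0.6734, b = 1.3398, c = 1.4642 rad; semiperimeter s = 1.7387.
By l'Huilier's theorem, tan(E/4) = √[tan(s/2) tan((s−a)/2) tan((s−b)/2) tan((s−c)/2)], giving spherical excess E = 0.5548 rad.
Area = E·R² = 0.5548 × (1737.4)² ≈ 1674550 km².

1674550 km²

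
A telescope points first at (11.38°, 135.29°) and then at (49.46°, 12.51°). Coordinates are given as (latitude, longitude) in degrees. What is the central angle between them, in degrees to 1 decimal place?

101.2°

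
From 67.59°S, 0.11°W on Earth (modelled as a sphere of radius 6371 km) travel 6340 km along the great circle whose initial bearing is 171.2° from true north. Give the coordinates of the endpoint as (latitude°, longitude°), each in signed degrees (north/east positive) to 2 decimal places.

-55.02°, 166.96°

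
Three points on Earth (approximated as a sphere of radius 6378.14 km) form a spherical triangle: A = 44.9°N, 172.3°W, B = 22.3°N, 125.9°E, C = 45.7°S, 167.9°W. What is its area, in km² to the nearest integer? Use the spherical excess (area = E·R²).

39334954 km²

Side lengths (central angles): a = 1.5816, b = 1.5827, c = 0.9551 rad; semiperimeter s = 2.0597.
By l'Huilier's theorem, tan(E/4) = √[tan(s/2) tan((s−a)/2) tan((s−b)/2) tan((s−c)/2)], giving spherical excess E = 0.9669 rad.
Area = E·R² = 0.9669 × (6378.14)² ≈ 39334954 km².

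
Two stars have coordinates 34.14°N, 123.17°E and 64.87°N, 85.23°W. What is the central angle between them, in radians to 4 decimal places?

In radians: φ₁ = 0.5959, φ₂ = 1.1322, Δλ = 151.600° = 2.6459 rad.
Haversine: a = sin²(Δφ/2) + cos φ₁ cos φ₂ sin²(Δλ/2) = 0.0702 + (0.8277)(0.4247)(0.9398) = 0.40055.
Central angle c = 2·arcsin(√a) = 1.37055 rad.
So the angular separation is 1.3706 rad.

1.3706 rad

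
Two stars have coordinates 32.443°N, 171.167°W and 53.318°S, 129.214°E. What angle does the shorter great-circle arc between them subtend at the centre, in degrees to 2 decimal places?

100.09°

In radians: φ₁ = 0.5662, φ₂ = -0.9306, Δλ = -59.619° = -1.0405 rad.
Haversine: a = sin²(Δφ/2) + cos φ₁ cos φ₂ sin²(Δλ/2) = 0.4630 + (0.8439)(0.5974)(0.2471) = 0.58763.
Central angle c = 2·arcsin(√a) = 1.74696 rad.
So the angular separation is 100.09°.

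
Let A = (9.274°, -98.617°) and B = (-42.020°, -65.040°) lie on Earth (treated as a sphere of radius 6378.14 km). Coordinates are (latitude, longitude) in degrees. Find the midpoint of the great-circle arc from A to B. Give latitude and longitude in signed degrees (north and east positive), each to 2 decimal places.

-17.05°, -84.27°

The central angle between A and B is δ = 1.0437 rad.
With f = 0.5, the slerp weights are sin((1−f)δ)/sin δ = 0.5768 and sin(fδ)/sin δ = 0.5768.
Weighted sum of the unit vectors: (0.5768)·(-0.1479,-0.9758,0.1612) + (0.5768)·(0.3135,-0.6735,-0.6694) = (0.0955, -0.9513, -0.2931).
Converting back: φ = atan2(z, √(x²+y²)) = -17.05°, λ = atan2(y, x) = -84.27°.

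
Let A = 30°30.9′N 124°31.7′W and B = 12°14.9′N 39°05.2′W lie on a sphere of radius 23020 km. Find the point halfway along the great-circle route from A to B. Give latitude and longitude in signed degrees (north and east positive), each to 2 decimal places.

The central angle between A and B is δ = 1.3953 rad.
With f = 0.5, the slerp weights are sin((1−f)δ)/sin δ = 0.6524 and sin(fδ)/sin δ = 0.6524.
Weighted sum of the unit vectors: (0.6524)·(-0.4883,-0.7097,0.5078) + (0.6524)·(0.7585,-0.6161,0.2121) = (0.1763, -0.8650, 0.4697).
Converting back: φ = atan2(z, √(x²+y²)) = 28.01°, λ = atan2(y, x) = -78.48°.

28.01°, -78.48°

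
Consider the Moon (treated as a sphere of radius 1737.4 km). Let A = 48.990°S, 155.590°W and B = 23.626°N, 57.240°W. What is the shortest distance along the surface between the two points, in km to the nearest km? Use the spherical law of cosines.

Let φ₁ = -0.8550 rad, φ₂ = 0.4124 rad, and Δλ = 1.7165 rad.
cos c = sin φ₁ sin φ₂ + cos φ₁ cos φ₂ cos Δλ = (-0.7546)(0.4008) + (0.6562)(0.9162)(-0.1452) = -0.38972,
so c = arccos(-0.38972) = 1.97112 rad.
Distance = R·c = 1737.4 × 1.9711 ≈ 3425 km.

3425 km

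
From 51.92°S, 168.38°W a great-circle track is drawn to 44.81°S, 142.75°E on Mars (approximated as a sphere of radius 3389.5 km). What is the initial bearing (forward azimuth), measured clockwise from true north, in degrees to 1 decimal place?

262.8°

With φ₁ = -0.9062, φ₂ = -0.7821, Δλ = -0.8529 rad, the forward-azimuth formula gives
θ = atan2( sin Δλ cos φ₂ , cos φ₁ sin φ₂ − sin φ₁ cos φ₂ cos Δλ ) = atan2(-0.5344, -0.0673) = -97.18°.
Adding 360° brings this into [0°, 360°): 262.8°.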